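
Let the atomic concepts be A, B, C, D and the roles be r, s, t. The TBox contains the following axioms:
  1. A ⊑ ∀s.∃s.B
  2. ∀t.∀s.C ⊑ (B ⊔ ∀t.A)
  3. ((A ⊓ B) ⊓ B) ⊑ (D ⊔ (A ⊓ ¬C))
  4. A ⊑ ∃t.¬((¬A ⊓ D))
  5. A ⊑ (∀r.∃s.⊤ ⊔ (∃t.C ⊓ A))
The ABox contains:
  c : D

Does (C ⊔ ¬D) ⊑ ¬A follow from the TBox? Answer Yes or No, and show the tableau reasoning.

1. (C ⊔ ¬D) ⊑ ¬A  ⇔  ((C ⊔ ¬D) ⊓ A) unsat w.r.t. T
   apply at x₀: A⊑∀s.∃s.B; A⊑∃t.¬((¬A ⊓ D)); A⊑(∀r.∃s.⊤ ⊔ (∃t.C ⊓ A))
   open: L(x₀) ⊇ {A, C, ¬B, ∀r.∃s.⊤, ∀s.∃s.B, …} (+ ∃-successors)
2. Hence (C ⊔ ¬D) ⊑ ¬A: not entailed.

No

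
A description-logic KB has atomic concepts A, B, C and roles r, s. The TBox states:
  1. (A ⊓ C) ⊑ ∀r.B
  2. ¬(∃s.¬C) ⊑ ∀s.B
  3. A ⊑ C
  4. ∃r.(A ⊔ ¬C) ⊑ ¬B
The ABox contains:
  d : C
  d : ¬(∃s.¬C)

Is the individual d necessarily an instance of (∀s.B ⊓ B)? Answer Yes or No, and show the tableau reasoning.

No

1. d : (∀s.B ⊓ B)?  L(d) = {C, ¬(∃s.¬C)} ∪ {(∃s.¬B ⊔ ¬B)}
   apply at d: ¬(∃s.¬C)⊑∀s.B
   open: L(d) ⊇ {C, ¬A, ¬B, ∀s.B, ∀s.C} — d ∉ (∀s.B ⊓ B) possible
2. Hence d : (∀s.B ⊓ B): not entailed.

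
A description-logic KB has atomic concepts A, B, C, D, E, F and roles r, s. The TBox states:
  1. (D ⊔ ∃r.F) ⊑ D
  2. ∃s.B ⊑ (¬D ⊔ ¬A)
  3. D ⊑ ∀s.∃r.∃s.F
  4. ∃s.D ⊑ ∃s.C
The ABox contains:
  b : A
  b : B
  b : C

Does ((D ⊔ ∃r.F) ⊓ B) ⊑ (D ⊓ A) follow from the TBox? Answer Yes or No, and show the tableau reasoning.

1. ((D ⊔ ∃r.F) ⊓ B) ⊑ (D ⊓ A)  ⇔  (((D ⊔ ∃r.F) ⊓ B) ⊓ (¬D ⊔ ¬A)) unsat w.r.t. T
   apply at x₀: (D ⊔ ∃r.F)⊑D
   open: L(x₀) ⊇ {B, D, ¬A, ∀s.¬D, ∀s.∃r.∃s.F}
2. Hence ((D ⊔ ∃r.F) ⊓ B) ⊑ (D ⊓ A): not entailed.

No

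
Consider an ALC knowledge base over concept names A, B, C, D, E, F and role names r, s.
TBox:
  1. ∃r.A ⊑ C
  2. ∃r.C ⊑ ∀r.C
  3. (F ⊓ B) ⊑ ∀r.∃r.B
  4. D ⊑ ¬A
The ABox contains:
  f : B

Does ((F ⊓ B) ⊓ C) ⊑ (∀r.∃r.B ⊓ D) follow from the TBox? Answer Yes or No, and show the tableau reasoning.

1. ((F ⊓ B) ⊓ C) ⊑ (∀r.∃r.B ⊓ D)  ⇔  (((F ⊓ B) ⊓ C) ⊓ (∃r.∀r.¬B ⊔ ¬D)) unsat w.r.t. T
   apply at x₀: (F ⊓ B)⊑∀r.∃r.B
   open: L(x₀) ⊇ {B, C, F, ¬D, ∀r.¬C, …}
2. Hence ((F ⊓ B) ⊓ C) ⊑ (∀r.∃r.B ⊓ D): not entailed.

No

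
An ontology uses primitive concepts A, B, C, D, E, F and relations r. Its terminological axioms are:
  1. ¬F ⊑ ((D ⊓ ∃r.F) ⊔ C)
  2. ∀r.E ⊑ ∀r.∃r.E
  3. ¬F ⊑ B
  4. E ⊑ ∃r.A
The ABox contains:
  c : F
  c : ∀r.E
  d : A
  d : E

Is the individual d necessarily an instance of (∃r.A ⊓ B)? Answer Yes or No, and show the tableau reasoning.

No

1. d : (∃r.A ⊓ B)?  L(d) = {A, E} ∪ {(∀r.¬A ⊔ ¬B)}
   apply at d: E⊑∃r.A
   open: L(d) ⊇ {A, E, F, ¬B, ∃r.A, …} (+ ∃-successors) — d ∉ (∃r.A ⊓ B) possible
2. Hence d : (∃r.A ⊓ B): not entailed.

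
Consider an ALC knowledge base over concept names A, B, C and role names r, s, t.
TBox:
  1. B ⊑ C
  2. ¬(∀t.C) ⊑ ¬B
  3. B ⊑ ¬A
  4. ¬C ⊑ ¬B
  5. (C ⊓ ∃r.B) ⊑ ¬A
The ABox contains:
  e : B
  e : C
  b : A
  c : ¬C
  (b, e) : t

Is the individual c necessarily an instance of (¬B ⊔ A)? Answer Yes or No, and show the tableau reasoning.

1. c : (¬B ⊔ A)?  L(c) = {¬C} ∪ {(B ⊓ ¬A)}
   clash {B, ¬B} at c — c ∈ (¬B ⊔ A)
2. Hence c : (¬B ⊔ A): entailed.

Yes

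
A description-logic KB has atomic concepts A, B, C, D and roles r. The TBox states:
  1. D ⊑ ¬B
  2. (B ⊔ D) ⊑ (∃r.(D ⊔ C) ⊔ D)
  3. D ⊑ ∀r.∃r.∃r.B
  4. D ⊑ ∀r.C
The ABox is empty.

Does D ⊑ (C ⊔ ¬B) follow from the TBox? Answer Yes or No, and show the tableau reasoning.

Yes

1. D ⊑ (C ⊔ ¬B)  ⇔  (D ⊓ (¬C ⊓ B)) unsat w.r.t. T
   all branches close; clash {B, ¬B} at x₀
2. Hence D ⊑ (C ⊔ ¬B): entailed.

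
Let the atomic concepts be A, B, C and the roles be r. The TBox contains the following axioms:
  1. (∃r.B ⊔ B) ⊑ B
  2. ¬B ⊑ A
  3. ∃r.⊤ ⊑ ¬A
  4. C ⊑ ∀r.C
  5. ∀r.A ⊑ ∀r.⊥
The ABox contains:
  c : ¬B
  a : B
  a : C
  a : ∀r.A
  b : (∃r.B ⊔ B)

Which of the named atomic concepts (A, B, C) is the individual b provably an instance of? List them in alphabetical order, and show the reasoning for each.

{B}

1. b : A?  L(b) = {(∃r.B ⊔ B)} ∪ {¬A}
   apply at b: (∃r.B ⊔ B)⊑B
   open: L(b) ⊇ {B, ¬A, ¬C, ∃r.¬A} (+ ∃-successors) — b ∉ A possible
2. b : B?  L(b) = {(∃r.B ⊔ B)} ∪ {¬B}
   clash {A, ¬A} at b — b ∈ B
3. b : C?  L(b) = {(∃r.B ⊔ B)} ∪ {¬C}
   apply at b: (∃r.B ⊔ B)⊑B
   open: L(b) ⊇ {B, ¬C, ∀r.⊥} — b ∉ C possible
4. Entailed for b: {B}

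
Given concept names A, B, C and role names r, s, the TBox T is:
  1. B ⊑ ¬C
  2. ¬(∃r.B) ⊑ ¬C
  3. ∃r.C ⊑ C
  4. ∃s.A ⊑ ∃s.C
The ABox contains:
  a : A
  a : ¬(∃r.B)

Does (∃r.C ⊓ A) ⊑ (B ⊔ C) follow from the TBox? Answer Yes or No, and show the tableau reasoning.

Yes

1. (∃r.C ⊓ A) ⊑ (B ⊔ C)  ⇔  ((∃r.C ⊓ A) ⊓ (¬B ⊓ ¬C)) unsat w.r.t. T
   all branches close; clash {C, ¬C} at x₀
2. Hence (∃r.C ⊓ A) ⊑ (B ⊔ C): entailed.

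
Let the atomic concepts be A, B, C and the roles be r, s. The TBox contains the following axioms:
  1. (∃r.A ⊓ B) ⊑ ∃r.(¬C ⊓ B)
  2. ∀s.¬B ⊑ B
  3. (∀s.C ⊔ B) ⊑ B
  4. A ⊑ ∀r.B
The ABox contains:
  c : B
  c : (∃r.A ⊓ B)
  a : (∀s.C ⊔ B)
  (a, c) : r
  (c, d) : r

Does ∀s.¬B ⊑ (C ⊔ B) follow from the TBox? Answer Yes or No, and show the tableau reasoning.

Yes

1. ∀s.¬B ⊑ (C ⊔ B)  ⇔  (∀s.¬B ⊓ (¬C ⊓ ¬B)) unsat w.r.t. T
   all branches close; clash {B, ¬B} at x₀
2. Hence ∀s.¬B ⊑ (C ⊔ B): entailed.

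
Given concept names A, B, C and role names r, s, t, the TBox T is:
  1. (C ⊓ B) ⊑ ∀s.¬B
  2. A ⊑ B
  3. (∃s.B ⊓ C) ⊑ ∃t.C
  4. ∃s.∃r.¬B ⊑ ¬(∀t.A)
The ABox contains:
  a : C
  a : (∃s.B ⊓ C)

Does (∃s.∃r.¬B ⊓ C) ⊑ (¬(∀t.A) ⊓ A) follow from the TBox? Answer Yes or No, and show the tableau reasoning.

No

1. (∃s.∃r.¬B ⊓ C) ⊑ (¬(∀t.A) ⊓ A)  ⇔  ((∃s.∃r.¬B ⊓ C) ⊓ (∀t.A ⊔ ¬A)) unsat w.r.t. T
   apply at x₀: ∃s.∃r.¬B⊑¬(∀t.A)
   open: L(x₀) ⊇ {C, ¬A, ¬B, ∀s.¬B, ∃s.∃r.¬B, …} (+ ∃-successors)
2. Hence (∃s.∃r.¬B ⊓ C) ⊑ (¬(∀t.A) ⊓ A): not entailed.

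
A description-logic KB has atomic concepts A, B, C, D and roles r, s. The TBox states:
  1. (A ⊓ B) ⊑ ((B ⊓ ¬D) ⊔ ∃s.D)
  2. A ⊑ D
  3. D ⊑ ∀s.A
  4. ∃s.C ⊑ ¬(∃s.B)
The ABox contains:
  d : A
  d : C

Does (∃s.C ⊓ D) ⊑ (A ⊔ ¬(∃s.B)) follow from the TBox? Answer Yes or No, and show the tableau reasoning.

Yes

1. (∃s.C ⊓ D) ⊑ (A ⊔ ¬(∃s.B))  ⇔  ((∃s.C ⊓ D) ⊓ (¬A ⊓ ∃s.B)) unsat w.r.t. T
   all branches close; clash {B, ¬B} at an ∃-successor
2. Hence (∃s.C ⊓ D) ⊑ (A ⊔ ¬(∃s.B)): entailed.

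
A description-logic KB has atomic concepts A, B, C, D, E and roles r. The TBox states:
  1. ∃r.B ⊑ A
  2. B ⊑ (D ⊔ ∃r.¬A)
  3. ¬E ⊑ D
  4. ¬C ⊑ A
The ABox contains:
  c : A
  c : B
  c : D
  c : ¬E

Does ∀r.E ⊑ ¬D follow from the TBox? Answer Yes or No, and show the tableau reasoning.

1. ∀r.E ⊑ ¬D  ⇔  (∀r.E ⊓ D) unsat w.r.t. T
   open: L(x₀) ⊇ {C, D, ¬B, ∀r.E, ∀r.¬B}
2. Hence ∀r.E ⊑ ¬D: not entailed.

No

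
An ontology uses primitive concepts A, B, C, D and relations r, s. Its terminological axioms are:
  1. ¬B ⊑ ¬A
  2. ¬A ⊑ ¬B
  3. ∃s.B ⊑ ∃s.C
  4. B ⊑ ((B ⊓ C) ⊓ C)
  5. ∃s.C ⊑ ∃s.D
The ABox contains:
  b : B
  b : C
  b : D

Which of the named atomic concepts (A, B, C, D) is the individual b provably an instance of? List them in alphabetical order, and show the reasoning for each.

1. b : A?  L(b) = {B, C, D} ∪ {¬A}
   clash {B, ¬B} at b — b ∈ A
2. b : B?  L(b) = {B, C, D} ∪ {¬B}
   clash {B, ¬B} at b — b ∈ B
3. b : C?  L(b) = {B, C, D} ∪ {¬C}
   clash {C, ¬C} at b — b ∈ C
4. b : D?  L(b) = {B, C, D} ∪ {¬D}
   clash {D, ¬D} at b — b ∈ D
5. Entailed for b: {A, B, C, D}

{A, B, C, D}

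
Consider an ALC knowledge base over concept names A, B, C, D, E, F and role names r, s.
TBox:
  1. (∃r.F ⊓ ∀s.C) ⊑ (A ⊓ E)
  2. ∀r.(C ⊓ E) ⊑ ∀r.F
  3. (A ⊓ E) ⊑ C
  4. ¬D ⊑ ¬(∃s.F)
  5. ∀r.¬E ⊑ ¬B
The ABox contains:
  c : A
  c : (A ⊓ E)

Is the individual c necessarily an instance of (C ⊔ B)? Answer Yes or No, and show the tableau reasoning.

Yes

1. c : (C ⊔ B)?  L(c) = {A, (A ⊓ E)} ∪ {(¬C ⊓ ¬B)}
   clash {C, ¬C} at c — c ∈ (C ⊔ B)
2. Hence c : (C ⊔ B): entailed.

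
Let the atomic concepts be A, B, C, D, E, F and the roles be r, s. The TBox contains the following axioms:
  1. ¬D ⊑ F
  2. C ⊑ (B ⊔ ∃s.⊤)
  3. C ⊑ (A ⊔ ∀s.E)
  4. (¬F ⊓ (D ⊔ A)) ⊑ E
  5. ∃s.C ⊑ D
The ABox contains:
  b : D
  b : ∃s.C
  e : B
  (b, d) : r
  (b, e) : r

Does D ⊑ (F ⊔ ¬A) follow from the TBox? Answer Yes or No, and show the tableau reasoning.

No

1. D ⊑ (F ⊔ ¬A)  ⇔  (D ⊓ (¬F ⊓ A)) unsat w.r.t. T
   open: L(x₀) ⊇ {A, D, E, ¬C, ¬F}
2. Hence D ⊑ (F ⊔ ¬A): not entailed.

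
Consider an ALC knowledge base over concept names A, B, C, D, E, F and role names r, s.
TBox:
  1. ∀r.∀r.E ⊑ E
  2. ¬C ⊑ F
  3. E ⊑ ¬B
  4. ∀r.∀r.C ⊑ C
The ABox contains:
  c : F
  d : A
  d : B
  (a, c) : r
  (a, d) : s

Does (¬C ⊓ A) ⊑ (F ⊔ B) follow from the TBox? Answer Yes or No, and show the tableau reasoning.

Yes

1. (¬C ⊓ A) ⊑ (F ⊔ B)  ⇔  ((¬C ⊓ A) ⊓ (¬F ⊓ ¬B)) unsat w.r.t. T
   all branches close; clash {F, ¬F} at x₀
2. Hence (¬C ⊓ A) ⊑ (F ⊔ B): entailed.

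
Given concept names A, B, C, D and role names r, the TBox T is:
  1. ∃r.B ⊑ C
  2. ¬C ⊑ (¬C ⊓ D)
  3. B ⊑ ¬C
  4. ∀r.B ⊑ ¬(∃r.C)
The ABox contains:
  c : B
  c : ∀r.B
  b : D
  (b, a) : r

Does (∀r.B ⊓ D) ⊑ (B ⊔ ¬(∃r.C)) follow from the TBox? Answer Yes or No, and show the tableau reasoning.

1. (∀r.B ⊓ D) ⊑ (B ⊔ ¬(∃r.C))  ⇔  ((∀r.B ⊓ D) ⊓ (¬B ⊓ ∃r.C)) unsat w.r.t. T
   all branches close; clash {C, ¬C} at x₀
2. Hence (∀r.B ⊓ D) ⊑ (B ⊔ ¬(∃r.C)): entailed.

Yes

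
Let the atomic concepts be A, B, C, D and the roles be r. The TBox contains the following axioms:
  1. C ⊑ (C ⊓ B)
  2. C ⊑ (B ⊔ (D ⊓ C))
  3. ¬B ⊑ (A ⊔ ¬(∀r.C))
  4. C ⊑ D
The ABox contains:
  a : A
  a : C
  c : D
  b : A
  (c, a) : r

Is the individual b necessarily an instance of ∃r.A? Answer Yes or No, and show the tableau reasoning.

No

1. b : ∃r.A?  L(b) = {A} ∪ {∀r.¬A}
   open: L(b) ⊇ {A, B, ¬C, ∀r.¬A} — b ∉ ∃r.A possible
2. Hence b : ∃r.A: not entailed.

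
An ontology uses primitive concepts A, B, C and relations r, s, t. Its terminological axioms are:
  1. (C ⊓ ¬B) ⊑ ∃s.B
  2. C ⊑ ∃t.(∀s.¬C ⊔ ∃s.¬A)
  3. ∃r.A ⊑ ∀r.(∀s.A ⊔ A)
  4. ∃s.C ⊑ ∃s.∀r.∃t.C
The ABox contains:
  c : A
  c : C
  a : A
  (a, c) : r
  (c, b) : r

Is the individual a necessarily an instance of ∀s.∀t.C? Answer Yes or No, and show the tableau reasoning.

No

1. a : ∀s.∀t.C?  L(a) = {A} ∪ {∃s.∃t.¬C}
   open: L(a) ⊇ {A, ¬C, ∀r.(∀s.A ⊔ A), ∀s.¬C, ∃s.∃t.¬C} (+ ∃-successors) — a ∉ ∀s.∀t.C possible
2. Hence a : ∀s.∀t.C: not entailed.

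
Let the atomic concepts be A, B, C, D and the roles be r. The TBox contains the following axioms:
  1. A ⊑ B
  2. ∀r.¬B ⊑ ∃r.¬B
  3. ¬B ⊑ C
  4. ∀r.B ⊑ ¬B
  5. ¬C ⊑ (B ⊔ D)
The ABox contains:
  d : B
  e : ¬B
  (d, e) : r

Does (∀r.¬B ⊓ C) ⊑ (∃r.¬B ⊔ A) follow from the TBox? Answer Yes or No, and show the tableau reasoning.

Yes

1. (∀r.¬B ⊓ C) ⊑ (∃r.¬B ⊔ A)  ⇔  ((∀r.¬B ⊓ C) ⊓ (∀r.B ⊓ ¬A)) unsat w.r.t. T
   all branches close; clash {B, ¬B} at an ∃-successor
2. Hence (∀r.¬B ⊓ C) ⊑ (∃r.¬B ⊔ A): entailed.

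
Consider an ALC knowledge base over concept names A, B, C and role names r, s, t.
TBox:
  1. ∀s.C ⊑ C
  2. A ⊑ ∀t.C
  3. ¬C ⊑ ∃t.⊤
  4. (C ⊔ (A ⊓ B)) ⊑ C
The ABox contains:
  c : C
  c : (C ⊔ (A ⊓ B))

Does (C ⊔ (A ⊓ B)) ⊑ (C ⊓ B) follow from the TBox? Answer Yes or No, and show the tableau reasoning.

No

1. (C ⊔ (A ⊓ B)) ⊑ (C ⊓ B)  ⇔  ((C ⊔ (A ⊓ B)) ⊓ (¬C ⊔ ¬B)) unsat w.r.t. T
   apply at x₀: (C ⊔ (A ⊓ B))⊑C
   open: L(x₀) ⊇ {C, ¬A, ¬B}
2. Hence (C ⊔ (A ⊓ B)) ⊑ (C ⊓ B): not entailed.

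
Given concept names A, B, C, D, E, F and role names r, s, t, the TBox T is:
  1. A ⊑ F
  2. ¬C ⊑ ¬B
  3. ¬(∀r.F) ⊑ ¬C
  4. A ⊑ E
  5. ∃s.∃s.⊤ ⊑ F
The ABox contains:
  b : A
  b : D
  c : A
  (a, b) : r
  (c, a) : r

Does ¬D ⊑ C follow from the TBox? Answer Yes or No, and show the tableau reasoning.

1. ¬D ⊑ C  ⇔  (¬D ⊓ ¬C) unsat w.r.t. T
   apply at x₀: ¬C⊑¬B
   open: L(x₀) ⊇ {¬A, ¬B, ¬C, ¬D, ∀s.∀s.⊥}
2. Hence ¬D ⊑ C: not entailed.

No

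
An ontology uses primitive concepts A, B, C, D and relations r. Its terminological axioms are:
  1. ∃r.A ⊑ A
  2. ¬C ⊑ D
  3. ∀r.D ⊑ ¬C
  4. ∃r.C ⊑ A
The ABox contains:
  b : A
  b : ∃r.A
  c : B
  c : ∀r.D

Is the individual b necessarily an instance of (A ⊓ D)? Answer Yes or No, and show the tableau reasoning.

1. b : (A ⊓ D)?  L(b) = {A, ∃r.A} ∪ {(¬A ⊔ ¬D)}
   open: L(b) ⊇ {A, C, ¬D, ∃r.A, ∃r.¬D} (+ ∃-successors) — b ∉ (A ⊓ D) possible
2. Hence b : (A ⊓ D): not entailed.

No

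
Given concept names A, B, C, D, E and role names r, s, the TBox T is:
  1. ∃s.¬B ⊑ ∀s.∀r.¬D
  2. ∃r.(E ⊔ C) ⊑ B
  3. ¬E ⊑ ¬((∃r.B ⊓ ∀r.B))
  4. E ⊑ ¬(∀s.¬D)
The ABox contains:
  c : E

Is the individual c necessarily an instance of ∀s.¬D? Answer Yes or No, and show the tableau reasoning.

1. c : ∀s.¬D?  L(c) = {E} ∪ {∃s.D}
   open: L(c) ⊇ {E, ∀r.(¬E ⊓ ¬C), ∀s.B, ∃s.D} (+ ∃-successors) — c ∉ ∀s.¬D possible
2. Hence c : ∀s.¬D: not entailed.

No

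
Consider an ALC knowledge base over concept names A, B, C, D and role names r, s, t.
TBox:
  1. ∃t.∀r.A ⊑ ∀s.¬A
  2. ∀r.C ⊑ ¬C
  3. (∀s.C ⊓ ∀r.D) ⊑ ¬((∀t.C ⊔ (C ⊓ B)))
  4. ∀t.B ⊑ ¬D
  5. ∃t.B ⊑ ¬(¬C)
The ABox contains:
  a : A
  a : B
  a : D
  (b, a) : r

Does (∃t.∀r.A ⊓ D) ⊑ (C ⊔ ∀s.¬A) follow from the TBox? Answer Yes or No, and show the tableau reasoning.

1. (∃t.∀r.A ⊓ D) ⊑ (C ⊔ ∀s.¬A)  ⇔  ((∃t.∀r.A ⊓ D) ⊓ (¬C ⊓ ∃s.A)) unsat w.r.t. T
   all branches close; clash {C, ¬C} at x₀
2. Hence (∃t.∀r.A ⊓ D) ⊑ (C ⊔ ∀s.¬A): entailed.

Yes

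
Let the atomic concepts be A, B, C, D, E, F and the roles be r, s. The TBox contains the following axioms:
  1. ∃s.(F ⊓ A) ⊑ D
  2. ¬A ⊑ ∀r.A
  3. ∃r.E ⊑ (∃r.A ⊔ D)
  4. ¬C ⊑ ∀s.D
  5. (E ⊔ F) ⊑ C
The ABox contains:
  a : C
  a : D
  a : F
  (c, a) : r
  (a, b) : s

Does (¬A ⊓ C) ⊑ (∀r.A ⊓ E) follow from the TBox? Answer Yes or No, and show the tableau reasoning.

1. (¬A ⊓ C) ⊑ (∀r.A ⊓ E)  ⇔  ((¬A ⊓ C) ⊓ (∃r.¬A ⊔ ¬E)) unsat w.r.t. T
   apply at x₀: ¬A⊑∀r.A
   open: L(x₀) ⊇ {C, ¬A, ¬E, ∀r.A, ∀r.¬E, …}
2. Hence (¬A ⊓ C) ⊑ (∀r.A ⊓ E): not entailed.

No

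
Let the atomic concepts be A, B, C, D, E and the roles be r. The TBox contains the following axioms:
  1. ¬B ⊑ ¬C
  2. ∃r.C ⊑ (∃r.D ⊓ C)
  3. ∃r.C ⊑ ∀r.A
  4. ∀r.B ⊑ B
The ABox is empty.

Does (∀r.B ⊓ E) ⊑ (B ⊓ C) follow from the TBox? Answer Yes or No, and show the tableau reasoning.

1. (∀r.B ⊓ E) ⊑ (B ⊓ C)  ⇔  ((∀r.B ⊓ E) ⊓ (¬B ⊔ ¬C)) unsat w.r.t. T
   apply at x₀: ∀r.B⊑B
   open: L(x₀) ⊇ {B, E, ¬C, ∀r.B, ∀r.¬C}
2. Hence (∀r.B ⊓ E) ⊑ (B ⊓ C): not entailed.

No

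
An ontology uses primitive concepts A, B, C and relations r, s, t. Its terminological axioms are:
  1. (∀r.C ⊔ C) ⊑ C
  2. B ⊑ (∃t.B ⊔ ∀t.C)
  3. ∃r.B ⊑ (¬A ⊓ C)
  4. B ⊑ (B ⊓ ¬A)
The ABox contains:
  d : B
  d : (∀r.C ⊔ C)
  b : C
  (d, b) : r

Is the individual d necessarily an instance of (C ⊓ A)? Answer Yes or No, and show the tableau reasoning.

1. d : (C ⊓ A)?  L(d) = {B, (∀r.C ⊔ C)} ∪ {(¬C ⊔ ¬A)}
   apply at d: (∀r.C ⊔ C)⊑C; B⊑(∃t.B ⊔ ∀t.C); B⊑(B ⊓ ¬A)
   open: L(d) ⊇ {B, C, ¬A, ∀r.C, ∀r.¬B, …} (+ ∃-successors) — d ∉ (C ⊓ A) possible
2. Hence d : (C ⊓ A): not entailed.

No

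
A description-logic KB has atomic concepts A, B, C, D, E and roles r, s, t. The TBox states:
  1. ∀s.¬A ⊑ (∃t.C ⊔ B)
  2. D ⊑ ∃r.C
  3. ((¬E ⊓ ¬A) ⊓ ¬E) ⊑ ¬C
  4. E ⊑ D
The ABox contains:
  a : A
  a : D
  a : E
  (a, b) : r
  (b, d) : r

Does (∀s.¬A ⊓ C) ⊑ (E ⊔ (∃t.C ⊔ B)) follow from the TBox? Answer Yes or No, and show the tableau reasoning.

1. (∀s.¬A ⊓ C) ⊑ (E ⊔ (∃t.C ⊔ B))  ⇔  ((∀s.¬A ⊓ C) ⊓ (¬E ⊓ (∀t.¬C ⊓ ¬B))) unsat w.r.t. T
   all branches close; clash {C, ¬C} at x₀
2. Hence (∀s.¬A ⊓ C) ⊑ (E ⊔ (∃t.C ⊔ B)): entailed.

Yes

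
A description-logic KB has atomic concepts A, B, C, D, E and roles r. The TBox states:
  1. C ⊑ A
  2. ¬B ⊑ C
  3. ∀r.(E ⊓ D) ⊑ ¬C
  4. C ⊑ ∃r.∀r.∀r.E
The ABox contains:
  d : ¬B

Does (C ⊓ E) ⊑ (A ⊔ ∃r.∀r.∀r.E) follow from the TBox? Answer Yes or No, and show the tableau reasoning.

Yes

1. (C ⊓ E) ⊑ (A ⊔ ∃r.∀r.∀r.E)  ⇔  ((C ⊓ E) ⊓ (¬A ⊓ ∀r.∃r.∃r.¬E)) unsat w.r.t. T
   all branches close; clash {A, ¬A} at x₀
2. Hence (C ⊓ E) ⊑ (A ⊔ ∃r.∀r.∀r.E): entailed.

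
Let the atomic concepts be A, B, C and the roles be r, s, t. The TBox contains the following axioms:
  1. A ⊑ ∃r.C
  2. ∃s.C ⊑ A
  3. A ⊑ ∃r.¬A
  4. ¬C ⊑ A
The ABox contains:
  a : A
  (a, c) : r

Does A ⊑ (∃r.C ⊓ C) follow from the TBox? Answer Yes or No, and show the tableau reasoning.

1. A ⊑ (∃r.C ⊓ C)  ⇔  (A ⊓ (∀r.¬C ⊔ ¬C)) unsat w.r.t. T
   apply at x₀: A⊑∃r.C; A⊑∃r.¬A
   open: L(x₀) ⊇ {A, ¬C, ∃r.C, ∃r.¬A} (+ ∃-successors)
2. Hence A ⊑ (∃r.C ⊓ C): not entailed.

No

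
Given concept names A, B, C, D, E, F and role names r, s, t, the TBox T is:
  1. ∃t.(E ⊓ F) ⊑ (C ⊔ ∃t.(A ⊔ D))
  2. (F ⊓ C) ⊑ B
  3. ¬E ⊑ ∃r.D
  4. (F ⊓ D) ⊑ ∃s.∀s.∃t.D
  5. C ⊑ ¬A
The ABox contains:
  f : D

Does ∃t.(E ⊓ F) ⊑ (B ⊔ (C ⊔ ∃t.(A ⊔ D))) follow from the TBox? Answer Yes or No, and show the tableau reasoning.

Yes

1. ∃t.(E ⊓ F) ⊑ (B ⊔ (C ⊔ ∃t.(A ⊔ D)))  ⇔  (∃t.(E ⊓ F) ⊓ (¬B ⊓ (¬C ⊓ ∀t.(¬A ⊓ ¬D)))) unsat w.r.t. T
   all branches close; clash {B, ¬B} at x₀
2. Hence ∃t.(E ⊓ F) ⊑ (B ⊔ (C ⊔ ∃t.(A ⊔ D))): entailed.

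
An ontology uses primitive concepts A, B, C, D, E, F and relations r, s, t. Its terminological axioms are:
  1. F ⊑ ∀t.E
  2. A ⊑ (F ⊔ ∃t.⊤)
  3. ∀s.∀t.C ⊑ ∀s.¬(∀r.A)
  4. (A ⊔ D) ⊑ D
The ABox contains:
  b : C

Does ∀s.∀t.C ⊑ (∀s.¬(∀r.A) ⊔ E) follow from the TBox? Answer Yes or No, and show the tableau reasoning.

1. ∀s.∀t.C ⊑ (∀s.¬(∀r.A) ⊔ E)  ⇔  (∀s.∀t.C ⊓ (∃s.∀r.A ⊓ ¬E)) unsat w.r.t. T
   all branches close; clash {A, ¬A} at an ∃-successor
2. Hence ∀s.∀t.C ⊑ (∀s.¬(∀r.A) ⊔ E): entailed.

Yes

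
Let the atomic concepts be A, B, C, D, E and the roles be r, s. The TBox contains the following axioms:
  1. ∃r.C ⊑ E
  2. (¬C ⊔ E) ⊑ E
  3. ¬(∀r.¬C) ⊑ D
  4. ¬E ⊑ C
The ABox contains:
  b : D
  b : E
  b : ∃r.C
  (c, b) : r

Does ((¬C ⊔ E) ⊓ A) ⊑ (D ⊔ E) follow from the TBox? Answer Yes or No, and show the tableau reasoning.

Yes

1. ((¬C ⊔ E) ⊓ A) ⊑ (D ⊔ E)  ⇔  (((¬C ⊔ E) ⊓ A) ⊓ (¬D ⊓ ¬E)) unsat w.r.t. T
   all branches close; clash {E, ¬E} at x₀
2. Hence ((¬C ⊔ E) ⊓ A) ⊑ (D ⊔ E): entailed.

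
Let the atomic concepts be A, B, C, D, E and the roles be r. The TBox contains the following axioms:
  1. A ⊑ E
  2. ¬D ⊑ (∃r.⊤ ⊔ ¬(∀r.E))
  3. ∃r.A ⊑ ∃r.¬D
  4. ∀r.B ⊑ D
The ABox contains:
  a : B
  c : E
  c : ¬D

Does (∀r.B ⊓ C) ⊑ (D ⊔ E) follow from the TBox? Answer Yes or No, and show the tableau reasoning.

Yes

1. (∀r.B ⊓ C) ⊑ (D ⊔ E)  ⇔  ((∀r.B ⊓ C) ⊓ (¬D ⊓ ¬E)) unsat w.r.t. T
   all branches close; clash {E, ¬E} at x₀
2. Hence (∀r.B ⊓ C) ⊑ (D ⊔ E): entailed.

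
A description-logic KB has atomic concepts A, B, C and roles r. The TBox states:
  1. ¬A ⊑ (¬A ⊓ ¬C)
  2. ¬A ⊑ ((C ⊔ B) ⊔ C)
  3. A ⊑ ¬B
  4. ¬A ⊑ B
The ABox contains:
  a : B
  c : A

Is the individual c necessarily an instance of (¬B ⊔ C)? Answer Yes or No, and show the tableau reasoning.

Yes

1. c : (¬B ⊔ C)?  L(c) = {A} ∪ {(B ⊓ ¬C)}
   clash {B, ¬B} at c — c ∈ (¬B ⊔ C)
2. Hence c : (¬B ⊔ C): entailed.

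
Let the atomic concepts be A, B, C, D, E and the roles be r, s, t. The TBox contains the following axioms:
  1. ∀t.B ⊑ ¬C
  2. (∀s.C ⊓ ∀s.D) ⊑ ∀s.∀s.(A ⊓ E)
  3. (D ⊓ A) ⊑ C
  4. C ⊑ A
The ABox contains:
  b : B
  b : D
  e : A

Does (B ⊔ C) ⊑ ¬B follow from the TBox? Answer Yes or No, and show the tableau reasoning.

No

1. (B ⊔ C) ⊑ ¬B  ⇔  ((B ⊔ C) ⊓ B) unsat w.r.t. T
   open: L(x₀) ⊇ {B, ¬C, ¬D, ∃s.¬C} (+ ∃-successors)
2. Hence (B ⊔ C) ⊑ ¬B: not entailed.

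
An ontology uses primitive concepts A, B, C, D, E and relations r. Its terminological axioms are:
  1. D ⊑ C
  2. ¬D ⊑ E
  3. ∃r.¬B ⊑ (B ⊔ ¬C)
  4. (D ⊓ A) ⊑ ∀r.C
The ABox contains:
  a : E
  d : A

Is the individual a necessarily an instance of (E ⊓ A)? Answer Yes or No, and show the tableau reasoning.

No

1. a : (E ⊓ A)?  L(a) = {E} ∪ {(¬E ⊔ ¬A)}
   open: L(a) ⊇ {E, ¬A, ¬D, ∀r.B} — a ∉ (E ⊓ A) possible
2. Hence a : (E ⊓ A): not entailed.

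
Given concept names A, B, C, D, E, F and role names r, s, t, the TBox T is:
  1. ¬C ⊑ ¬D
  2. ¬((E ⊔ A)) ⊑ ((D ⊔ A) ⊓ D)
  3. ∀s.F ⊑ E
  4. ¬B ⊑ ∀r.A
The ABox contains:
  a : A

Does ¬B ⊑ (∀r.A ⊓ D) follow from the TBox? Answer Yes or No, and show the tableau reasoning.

1. ¬B ⊑ (∀r.A ⊓ D)  ⇔  (¬B ⊓ (∃r.¬A ⊔ ¬D)) unsat w.r.t. T
   apply at x₀: ¬B⊑∀r.A
   open: L(x₀) ⊇ {C, E, ¬B, ¬D, ∀r.A}
2. Hence ¬B ⊑ (∀r.A ⊓ D): not entailed.

No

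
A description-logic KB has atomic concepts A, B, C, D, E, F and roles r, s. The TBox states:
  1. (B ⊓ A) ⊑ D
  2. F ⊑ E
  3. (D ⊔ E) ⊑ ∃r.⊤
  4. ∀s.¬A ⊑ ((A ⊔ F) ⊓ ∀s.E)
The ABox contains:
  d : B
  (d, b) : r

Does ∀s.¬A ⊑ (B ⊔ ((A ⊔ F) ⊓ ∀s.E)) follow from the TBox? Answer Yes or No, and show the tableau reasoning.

1. ∀s.¬A ⊑ (B ⊔ ((A ⊔ F) ⊓ ∀s.E))  ⇔  (∀s.¬A ⊓ (¬B ⊓ ((¬A ⊓ ¬F) ⊔ ∃s.¬E))) unsat w.r.t. T
   all branches close; clash {E, ¬E} at an ∃-successor
2. Hence ∀s.¬A ⊑ (B ⊔ ((A ⊔ F) ⊓ ∀s.E)): entailed.

Yes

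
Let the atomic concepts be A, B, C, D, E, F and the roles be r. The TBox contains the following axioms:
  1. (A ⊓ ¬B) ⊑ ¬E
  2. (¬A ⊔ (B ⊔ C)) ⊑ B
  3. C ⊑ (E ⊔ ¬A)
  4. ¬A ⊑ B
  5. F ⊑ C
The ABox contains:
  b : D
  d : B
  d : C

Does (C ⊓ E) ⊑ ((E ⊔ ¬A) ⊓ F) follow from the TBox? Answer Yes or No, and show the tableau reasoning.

No

1. (C ⊓ E) ⊑ ((E ⊔ ¬A) ⊓ F)  ⇔  ((C ⊓ E) ⊓ ((¬E ⊓ A) ⊔ ¬F)) unsat w.r.t. T
   apply at x₀: C⊑(E ⊔ ¬A)
   open: L(x₀) ⊇ {A, B, C, E, ¬F}
2. Hence (C ⊓ E) ⊑ ((E ⊔ ¬A) ⊓ F): not entailed.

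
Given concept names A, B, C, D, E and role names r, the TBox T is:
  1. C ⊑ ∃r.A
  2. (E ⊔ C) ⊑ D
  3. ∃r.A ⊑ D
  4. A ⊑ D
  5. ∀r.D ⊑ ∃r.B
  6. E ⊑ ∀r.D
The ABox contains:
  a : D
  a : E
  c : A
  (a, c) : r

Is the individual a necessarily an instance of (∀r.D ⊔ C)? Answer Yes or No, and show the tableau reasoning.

1. a : (∀r.D ⊔ C)?  L(a) = {D, E} ∪ {(∃r.¬D ⊓ ¬C)}
   clash {D, ¬D} at an ∃-successor — a ∈ (∀r.D ⊔ C)
2. Hence a : (∀r.D ⊔ C): entailed.

Yes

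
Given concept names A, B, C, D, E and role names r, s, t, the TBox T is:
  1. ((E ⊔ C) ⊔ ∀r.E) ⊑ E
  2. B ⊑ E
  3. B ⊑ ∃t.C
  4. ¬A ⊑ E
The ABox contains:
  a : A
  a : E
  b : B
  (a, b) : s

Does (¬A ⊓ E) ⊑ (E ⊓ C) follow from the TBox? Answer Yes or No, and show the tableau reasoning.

No

1. (¬A ⊓ E) ⊑ (E ⊓ C)  ⇔  ((¬A ⊓ E) ⊓ (¬E ⊔ ¬C)) unsat w.r.t. T
   open: L(x₀) ⊇ {E, ¬A, ¬B, ¬C}
2. Hence (¬A ⊓ E) ⊑ (E ⊓ C): not entailed.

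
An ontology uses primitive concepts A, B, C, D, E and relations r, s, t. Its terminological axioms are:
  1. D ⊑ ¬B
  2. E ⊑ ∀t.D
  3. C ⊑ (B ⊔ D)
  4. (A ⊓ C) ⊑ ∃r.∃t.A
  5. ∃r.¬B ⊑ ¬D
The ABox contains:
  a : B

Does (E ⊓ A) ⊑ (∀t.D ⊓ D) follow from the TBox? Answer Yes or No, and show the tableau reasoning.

No

1. (E ⊓ A) ⊑ (∀t.D ⊓ D)  ⇔  ((E ⊓ A) ⊓ (∃t.¬D ⊔ ¬D)) unsat w.r.t. T
   apply at x₀: E⊑∀t.D
   open: L(x₀) ⊇ {A, E, ¬C, ¬D, ∀t.D}
2. Hence (E ⊓ A) ⊑ (∀t.D ⊓ D): not entailed.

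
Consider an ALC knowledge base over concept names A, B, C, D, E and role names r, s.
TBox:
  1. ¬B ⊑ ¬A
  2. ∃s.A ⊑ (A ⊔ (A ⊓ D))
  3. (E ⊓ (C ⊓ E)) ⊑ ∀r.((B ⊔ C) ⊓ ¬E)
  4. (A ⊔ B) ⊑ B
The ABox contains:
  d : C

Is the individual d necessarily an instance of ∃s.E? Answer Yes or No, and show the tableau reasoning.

1. d : ∃s.E?  L(d) = {C} ∪ {∀s.¬E}
   open: L(d) ⊇ {B, C, ¬E, ∀s.¬A, ∀s.¬E} — d ∉ ∃s.E possible
2. Hence d : ∃s.E: not entailed.

No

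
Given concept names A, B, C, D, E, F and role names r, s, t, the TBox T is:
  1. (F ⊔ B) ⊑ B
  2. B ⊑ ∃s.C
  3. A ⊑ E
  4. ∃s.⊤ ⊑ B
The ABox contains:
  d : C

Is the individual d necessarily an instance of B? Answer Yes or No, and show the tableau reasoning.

No

1. d : B?  L(d) = {C} ∪ {¬B}
   open: L(d) ⊇ {C, ¬A, ¬B, ¬F, ∀s.⊥} — d ∉ B possible
2. Hence d : B: not entailed.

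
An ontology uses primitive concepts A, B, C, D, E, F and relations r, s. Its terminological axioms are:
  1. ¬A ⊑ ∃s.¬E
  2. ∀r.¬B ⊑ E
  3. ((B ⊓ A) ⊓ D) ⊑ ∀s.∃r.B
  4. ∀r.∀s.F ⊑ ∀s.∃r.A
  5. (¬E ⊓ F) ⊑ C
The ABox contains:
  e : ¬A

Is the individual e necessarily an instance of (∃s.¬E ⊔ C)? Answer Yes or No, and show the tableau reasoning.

Yes

1. e : (∃s.¬E ⊔ C)?  L(e) = {¬A} ∪ {(∀s.E ⊓ ¬C)}
   clash {C, ¬C} at e — e ∈ (∃s.¬E ⊔ C)
2. Hence e : (∃s.¬E ⊔ C): entailed.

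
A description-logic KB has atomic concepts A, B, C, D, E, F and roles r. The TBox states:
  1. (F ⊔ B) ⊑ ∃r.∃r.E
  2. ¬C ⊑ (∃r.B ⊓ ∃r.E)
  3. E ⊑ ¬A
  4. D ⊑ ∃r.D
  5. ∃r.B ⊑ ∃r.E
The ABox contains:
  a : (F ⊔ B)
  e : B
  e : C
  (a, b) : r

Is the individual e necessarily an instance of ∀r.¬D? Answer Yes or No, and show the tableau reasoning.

1. e : ∀r.¬D?  L(e) = {B, C} ∪ {∃r.D}
   open: L(e) ⊇ {B, C, ¬E, ∀r.¬B, ∃r.D, …} (+ ∃-successors) — e ∉ ∀r.¬D possible
2. Hence e : ∀r.¬D: not entailed.

No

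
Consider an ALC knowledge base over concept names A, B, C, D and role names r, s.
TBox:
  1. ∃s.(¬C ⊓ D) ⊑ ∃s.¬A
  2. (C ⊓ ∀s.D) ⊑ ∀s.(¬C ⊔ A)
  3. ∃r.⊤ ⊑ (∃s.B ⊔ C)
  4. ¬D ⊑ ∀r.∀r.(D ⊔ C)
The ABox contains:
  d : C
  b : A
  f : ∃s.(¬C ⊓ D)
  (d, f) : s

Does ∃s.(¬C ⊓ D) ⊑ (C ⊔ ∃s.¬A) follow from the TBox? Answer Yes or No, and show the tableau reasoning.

Yes

1. ∃s.(¬C ⊓ D) ⊑ (C ⊔ ∃s.¬A)  ⇔  (∃s.(¬C ⊓ D) ⊓ (¬C ⊓ ∀s.A)) unsat w.r.t. T
   all branches close; clash {C, ¬C} at x₀
2. Hence ∃s.(¬C ⊓ D) ⊑ (C ⊔ ∃s.¬A): entailed.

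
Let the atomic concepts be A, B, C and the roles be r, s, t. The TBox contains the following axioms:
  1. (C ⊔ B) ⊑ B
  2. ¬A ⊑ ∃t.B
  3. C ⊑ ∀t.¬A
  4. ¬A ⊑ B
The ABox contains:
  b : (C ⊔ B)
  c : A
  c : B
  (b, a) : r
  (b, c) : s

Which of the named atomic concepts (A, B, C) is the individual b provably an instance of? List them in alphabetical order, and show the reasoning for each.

{B}

1. b : A?  L(b) = {(C ⊔ B)} ∪ {¬A}
   apply at b: (C ⊔ B)⊑B; ¬A⊑∃t.B; ¬A⊑B
   open: L(b) ⊇ {B, ¬A, ¬C, ∃t.B} (+ ∃-successors) — b ∉ A possible
2. b : B?  L(b) = {(C ⊔ B)} ∪ {¬B}
   clash {B, ¬B} at b — b ∈ B
3. b : C?  L(b) = {(C ⊔ B)} ∪ {¬C}
   apply at b: (C ⊔ B)⊑B
   open: L(b) ⊇ {A, B, ¬C} — b ∉ C possible
4. Entailed for b: {B}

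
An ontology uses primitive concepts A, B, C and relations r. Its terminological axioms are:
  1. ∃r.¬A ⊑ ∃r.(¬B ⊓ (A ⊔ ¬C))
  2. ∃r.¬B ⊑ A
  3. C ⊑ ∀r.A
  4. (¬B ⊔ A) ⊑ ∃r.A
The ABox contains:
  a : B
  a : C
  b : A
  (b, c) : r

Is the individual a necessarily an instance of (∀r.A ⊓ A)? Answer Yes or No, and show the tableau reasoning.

No

1. a : (∀r.A ⊓ A)?  L(a) = {B, C} ∪ {(∃r.¬A ⊔ ¬A)}
   apply at a: C⊑∀r.A
   open: L(a) ⊇ {B, C, ¬A, ∀r.A, ∀r.B} — a ∉ (∀r.A ⊓ A) possible
2. Hence a : (∀r.A ⊓ A): not entailed.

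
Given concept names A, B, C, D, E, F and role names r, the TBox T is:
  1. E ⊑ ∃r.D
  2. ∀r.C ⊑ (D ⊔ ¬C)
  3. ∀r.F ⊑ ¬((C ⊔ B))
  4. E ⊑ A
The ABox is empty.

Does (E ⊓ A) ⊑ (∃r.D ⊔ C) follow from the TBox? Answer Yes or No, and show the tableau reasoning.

Yes

1. (E ⊓ A) ⊑ (∃r.D ⊔ C)  ⇔  ((E ⊓ A) ⊓ (∀r.¬D ⊓ ¬C)) unsat w.r.t. T
   all branches close; clash {D, ¬D} at an ∃-successor
2. Hence (E ⊓ A) ⊑ (∃r.D ⊔ C): entailed.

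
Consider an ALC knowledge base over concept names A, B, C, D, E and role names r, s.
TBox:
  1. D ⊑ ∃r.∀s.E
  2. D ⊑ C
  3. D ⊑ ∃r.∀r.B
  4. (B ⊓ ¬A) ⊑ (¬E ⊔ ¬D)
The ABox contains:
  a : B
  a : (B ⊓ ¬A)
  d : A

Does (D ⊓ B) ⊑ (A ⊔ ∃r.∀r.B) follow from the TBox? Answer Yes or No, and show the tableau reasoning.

1. (D ⊓ B) ⊑ (A ⊔ ∃r.∀r.B)  ⇔  ((D ⊓ B) ⊓ (¬A ⊓ ∀r.∃r.¬B)) unsat w.r.t. T
   all branches close; clash {D, ¬D} at x₀
2. Hence (D ⊓ B) ⊑ (A ⊔ ∃r.∀r.B): entailed.

Yes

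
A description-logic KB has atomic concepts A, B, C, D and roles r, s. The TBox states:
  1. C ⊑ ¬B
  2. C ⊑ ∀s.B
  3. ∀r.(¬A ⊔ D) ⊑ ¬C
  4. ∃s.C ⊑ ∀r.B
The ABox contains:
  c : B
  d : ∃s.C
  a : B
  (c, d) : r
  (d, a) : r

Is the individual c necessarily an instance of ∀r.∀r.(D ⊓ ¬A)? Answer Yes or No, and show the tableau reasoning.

1. c : ∀r.∀r.(D ⊓ ¬A)?  L(c) = {B} ∪ {∃r.∃r.(¬D ⊔ A)}
   open: L(c) ⊇ {B, ¬C, ∀s.¬C, ∃r.∃r.(¬D ⊔ A)} (+ ∃-successors) — c ∉ ∀r.∀r.(D ⊓ ¬A) possible
2. Hence c : ∀r.∀r.(D ⊓ ¬A): not entailed.

No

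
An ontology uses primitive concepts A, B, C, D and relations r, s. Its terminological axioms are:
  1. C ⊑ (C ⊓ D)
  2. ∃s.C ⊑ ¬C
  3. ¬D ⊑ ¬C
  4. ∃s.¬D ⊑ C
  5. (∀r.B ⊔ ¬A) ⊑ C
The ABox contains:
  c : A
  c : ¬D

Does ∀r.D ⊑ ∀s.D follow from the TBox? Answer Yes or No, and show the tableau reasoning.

1. ∀r.D ⊑ ∀s.D  ⇔  (∀r.D ⊓ ∃s.¬D) unsat w.r.t. T
   apply at x₀: ∃s.¬D⊑C
   open: L(x₀) ⊇ {C, D, ∀r.D, ∀s.¬C, ∃s.¬D} (+ ∃-successors)
2. Hence ∀r.D ⊑ ∀s.D: not entailed.

No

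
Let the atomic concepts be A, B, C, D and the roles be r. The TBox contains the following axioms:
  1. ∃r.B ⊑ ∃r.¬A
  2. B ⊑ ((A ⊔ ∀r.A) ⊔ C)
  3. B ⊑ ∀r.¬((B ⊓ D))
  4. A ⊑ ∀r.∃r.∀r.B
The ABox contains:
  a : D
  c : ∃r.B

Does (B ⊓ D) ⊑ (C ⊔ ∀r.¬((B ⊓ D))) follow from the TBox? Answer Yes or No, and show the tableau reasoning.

1. (B ⊓ D) ⊑ (C ⊔ ∀r.¬((B ⊓ D)))  ⇔  ((B ⊓ D) ⊓ (¬C ⊓ ∃r.(B ⊓ D))) unsat w.r.t. T
   all branches close; clash {C, ¬C} at x₀
2. Hence (B ⊓ D) ⊑ (C ⊔ ∀r.¬((B ⊓ D))): entailed.

Yes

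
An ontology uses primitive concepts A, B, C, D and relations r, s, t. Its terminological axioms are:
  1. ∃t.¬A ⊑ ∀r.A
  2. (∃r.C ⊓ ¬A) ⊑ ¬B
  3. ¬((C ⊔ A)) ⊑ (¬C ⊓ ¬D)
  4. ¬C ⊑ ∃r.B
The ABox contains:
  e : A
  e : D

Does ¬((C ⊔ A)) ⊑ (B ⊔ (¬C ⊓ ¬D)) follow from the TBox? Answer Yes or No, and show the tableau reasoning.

Yes

1. ¬((C ⊔ A)) ⊑ (B ⊔ (¬C ⊓ ¬D))  ⇔  ((¬C ⊓ ¬A) ⊓ (¬B ⊓ (C ⊔ D))) unsat w.r.t. T
   all branches close; clash {D, ¬D} at x₀
2. Hence ¬((C ⊔ A)) ⊑ (B ⊔ (¬C ⊓ ¬D)): entailed.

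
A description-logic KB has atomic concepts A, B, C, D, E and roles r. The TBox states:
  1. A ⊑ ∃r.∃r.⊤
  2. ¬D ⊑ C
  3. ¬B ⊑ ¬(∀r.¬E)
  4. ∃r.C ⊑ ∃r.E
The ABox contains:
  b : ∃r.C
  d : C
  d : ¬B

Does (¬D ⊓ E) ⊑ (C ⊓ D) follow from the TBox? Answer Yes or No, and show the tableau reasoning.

1. (¬D ⊓ E) ⊑ (C ⊓ D)  ⇔  ((¬D ⊓ E) ⊓ (¬C ⊔ ¬D)) unsat w.r.t. T
   apply at x₀: ¬D⊑C
   open: L(x₀) ⊇ {B, C, E, ¬A, ¬D, …}
2. Hence (¬D ⊓ E) ⊑ (C ⊓ D): not entailed.

No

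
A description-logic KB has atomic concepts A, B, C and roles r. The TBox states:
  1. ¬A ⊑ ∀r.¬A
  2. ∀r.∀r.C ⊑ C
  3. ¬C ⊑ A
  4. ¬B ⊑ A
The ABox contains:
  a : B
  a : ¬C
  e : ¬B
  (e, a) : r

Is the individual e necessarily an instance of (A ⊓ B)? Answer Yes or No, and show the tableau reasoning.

1. e : (A ⊓ B)?  L(e) = {¬B} ∪ {(¬A ⊔ ¬B)}
   apply at e: ¬B⊑A
   open: L(e) ⊇ {A, ¬B, ∃r.∃r.¬C} (+ ∃-successors) — e ∉ (A ⊓ B) possible
2. Hence e : (A ⊓ B): not entailed.

No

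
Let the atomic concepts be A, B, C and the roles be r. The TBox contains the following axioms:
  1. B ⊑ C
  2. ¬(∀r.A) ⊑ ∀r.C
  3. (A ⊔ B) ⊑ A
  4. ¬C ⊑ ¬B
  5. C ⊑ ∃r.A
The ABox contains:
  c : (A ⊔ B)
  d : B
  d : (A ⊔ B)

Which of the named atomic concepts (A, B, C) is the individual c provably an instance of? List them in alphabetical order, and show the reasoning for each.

1. c : A?  L(c) = {(A ⊔ B)} ∪ {¬A}
   clash {B, ¬B} at c — c ∈ A
2. c : B?  L(c) = {(A ⊔ B)} ∪ {¬B}
   apply at c: (A ⊔ B)⊑A
   open: L(c) ⊇ {A, ¬B, ¬C, ∀r.A} — c ∉ B possible
3. c : C?  L(c) = {(A ⊔ B)} ∪ {¬C}
   apply at c: (A ⊔ B)⊑A; ¬C⊑¬B
   open: L(c) ⊇ {A, ¬B, ¬C, ∀r.A} — c ∉ C possible
4. Entailed for c: {A}

{A}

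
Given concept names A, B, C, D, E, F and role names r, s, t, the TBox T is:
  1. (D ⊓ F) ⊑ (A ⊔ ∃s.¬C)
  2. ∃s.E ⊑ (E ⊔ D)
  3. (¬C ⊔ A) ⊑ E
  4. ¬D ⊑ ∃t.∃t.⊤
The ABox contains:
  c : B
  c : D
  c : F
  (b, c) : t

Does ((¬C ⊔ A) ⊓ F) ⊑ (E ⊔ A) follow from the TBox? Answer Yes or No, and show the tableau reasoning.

1. ((¬C ⊔ A) ⊓ F) ⊑ (E ⊔ A)  ⇔  (((¬C ⊔ A) ⊓ F) ⊓ (¬E ⊓ ¬A)) unsat w.r.t. T
   all branches close; clash {A, ¬A} at x₀
2. Hence ((¬C ⊔ A) ⊓ F) ⊑ (E ⊔ A): entailed.

Yes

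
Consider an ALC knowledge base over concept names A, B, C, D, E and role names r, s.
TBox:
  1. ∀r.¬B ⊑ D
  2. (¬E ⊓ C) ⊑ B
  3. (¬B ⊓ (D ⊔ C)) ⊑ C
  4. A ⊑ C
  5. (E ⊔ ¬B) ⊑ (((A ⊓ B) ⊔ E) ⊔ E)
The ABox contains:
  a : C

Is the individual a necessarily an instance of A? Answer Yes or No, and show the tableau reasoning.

1. a : A?  L(a) = {C} ∪ {¬A}
   open: L(a) ⊇ {C, E, ¬A, ∃r.B} (+ ∃-successors) — a ∉ A possible
2. Hence a : A: not entailed.

No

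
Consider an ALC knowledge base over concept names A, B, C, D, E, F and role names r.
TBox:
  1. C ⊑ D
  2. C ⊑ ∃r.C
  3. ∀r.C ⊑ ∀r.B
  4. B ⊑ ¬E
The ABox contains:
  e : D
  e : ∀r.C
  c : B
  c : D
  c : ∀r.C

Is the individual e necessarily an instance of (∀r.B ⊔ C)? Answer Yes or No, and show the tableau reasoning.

Yes

1. e : (∀r.B ⊔ C)?  L(e) = {D, ∀r.C} ∪ {(∃r.¬B ⊓ ¬C)}
   clash {B, ¬B} at an ∃-successor — e ∈ (∀r.B ⊔ C)
2. Hence e : (∀r.B ⊔ C): entailed.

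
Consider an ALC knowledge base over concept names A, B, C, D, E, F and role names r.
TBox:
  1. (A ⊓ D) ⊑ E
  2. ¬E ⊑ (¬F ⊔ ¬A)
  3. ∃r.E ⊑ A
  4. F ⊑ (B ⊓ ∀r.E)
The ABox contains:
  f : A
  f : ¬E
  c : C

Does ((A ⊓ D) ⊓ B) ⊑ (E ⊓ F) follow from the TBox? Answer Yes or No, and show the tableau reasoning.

1. ((A ⊓ D) ⊓ B) ⊑ (E ⊓ F)  ⇔  (((A ⊓ D) ⊓ B) ⊓ (¬E ⊔ ¬F)) unsat w.r.t. T
   apply at x₀: (A ⊓ D)⊑E
   open: L(x₀) ⊇ {A, B, D, E, ¬F}
2. Hence ((A ⊓ D) ⊓ B) ⊑ (E ⊓ F): not entailed.

No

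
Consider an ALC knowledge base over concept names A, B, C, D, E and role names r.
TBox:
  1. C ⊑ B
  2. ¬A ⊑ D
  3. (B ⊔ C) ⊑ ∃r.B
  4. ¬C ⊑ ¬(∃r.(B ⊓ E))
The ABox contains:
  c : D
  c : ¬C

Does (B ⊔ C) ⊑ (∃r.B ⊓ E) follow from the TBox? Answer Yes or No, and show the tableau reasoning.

1. (B ⊔ C) ⊑ (∃r.B ⊓ E)  ⇔  ((B ⊔ C) ⊓ (∀r.¬B ⊔ ¬E)) unsat w.r.t. T
   apply at x₀: (B ⊔ C)⊑∃r.B
   open: L(x₀) ⊇ {A, B, C, ¬E, ∃r.B} (+ ∃-successors)
2. Hence (B ⊔ C) ⊑ (∃r.B ⊓ E): not entailed.

No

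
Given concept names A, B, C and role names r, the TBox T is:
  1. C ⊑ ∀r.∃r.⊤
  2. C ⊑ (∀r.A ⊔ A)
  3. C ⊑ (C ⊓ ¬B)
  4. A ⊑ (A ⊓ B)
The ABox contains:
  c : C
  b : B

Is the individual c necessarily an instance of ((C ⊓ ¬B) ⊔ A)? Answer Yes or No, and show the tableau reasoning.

Yes

1. c : ((C ⊓ ¬B) ⊔ A)?  L(c) = {C} ∪ {((¬C ⊔ B) ⊓ ¬A)}
   clash {B, ¬B} at c — c ∈ ((C ⊓ ¬B) ⊔ A)
2. Hence c : ((C ⊓ ¬B) ⊔ A): entailed.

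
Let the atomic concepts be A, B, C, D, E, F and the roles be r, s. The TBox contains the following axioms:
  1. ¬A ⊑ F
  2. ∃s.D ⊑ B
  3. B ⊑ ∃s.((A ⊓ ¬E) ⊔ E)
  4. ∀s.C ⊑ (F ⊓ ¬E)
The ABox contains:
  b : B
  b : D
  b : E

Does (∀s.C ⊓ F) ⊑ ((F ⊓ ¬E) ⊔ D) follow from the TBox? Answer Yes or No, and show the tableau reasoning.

Yes

1. (∀s.C ⊓ F) ⊑ ((F ⊓ ¬E) ⊔ D)  ⇔  ((∀s.C ⊓ F) ⊓ ((¬F ⊔ E) ⊓ ¬D)) unsat w.r.t. T
   all branches close; clash {E, ¬E} at x₀
2. Hence (∀s.C ⊓ F) ⊑ ((F ⊓ ¬E) ⊔ D): entailed.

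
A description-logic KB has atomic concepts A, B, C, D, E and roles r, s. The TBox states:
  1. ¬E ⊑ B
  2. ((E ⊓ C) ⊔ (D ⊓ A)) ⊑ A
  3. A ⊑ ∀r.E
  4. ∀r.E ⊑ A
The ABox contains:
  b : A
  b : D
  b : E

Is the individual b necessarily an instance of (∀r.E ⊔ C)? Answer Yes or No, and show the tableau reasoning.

1. b : (∀r.E ⊔ C)?  L(b) = {A, D, E} ∪ {(∃r.¬E ⊓ ¬C)}
   clash {E, ¬E} at an ∃-successor — b ∈ (∀r.E ⊔ C)
2. Hence b : (∀r.E ⊔ C): entailed.

Yes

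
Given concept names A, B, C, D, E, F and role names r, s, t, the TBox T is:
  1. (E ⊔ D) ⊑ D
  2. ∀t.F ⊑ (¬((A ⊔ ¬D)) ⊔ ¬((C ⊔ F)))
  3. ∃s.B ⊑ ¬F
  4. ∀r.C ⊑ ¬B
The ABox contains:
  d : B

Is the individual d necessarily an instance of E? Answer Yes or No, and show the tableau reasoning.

No

1. d : E?  L(d) = {B} ∪ {¬E}
   open: L(d) ⊇ {B, ¬D, ¬E, ∀s.¬B, ∃r.¬C, …} (+ ∃-successors) — d ∉ E possible
2. Hence d : E: not entailed.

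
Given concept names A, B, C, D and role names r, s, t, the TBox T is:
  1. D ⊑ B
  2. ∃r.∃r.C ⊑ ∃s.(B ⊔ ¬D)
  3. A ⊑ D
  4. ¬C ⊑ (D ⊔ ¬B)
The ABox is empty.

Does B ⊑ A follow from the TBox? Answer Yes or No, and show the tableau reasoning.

No

1. B ⊑ A  ⇔  (B ⊓ ¬A) unsat w.r.t. T
   open: L(x₀) ⊇ {B, C, ¬A, ∀r.∀r.¬C}
2. Hence B ⊑ A: not entailed.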